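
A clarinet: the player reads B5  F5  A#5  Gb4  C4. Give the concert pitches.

G#5 D5 F##5 Eb4 A3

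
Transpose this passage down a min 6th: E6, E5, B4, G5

E6 gives G#5
E5 gives G#4
B4 gives D#4
G5 gives B4

G#5 G#4 D#4 B4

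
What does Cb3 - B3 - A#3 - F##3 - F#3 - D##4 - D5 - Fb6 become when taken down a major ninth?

Cb3 becomes Bbb1
B3 becomes A2
A#3 becomes G#2
F##3 becomes E#2
F#3 becomes E2
D##4 becomes C##3
D5 becomes C4
Fb6 becomes Ebb5

Bbb1 A2 G#2 E#2 E2 C##3 C4 Ebb5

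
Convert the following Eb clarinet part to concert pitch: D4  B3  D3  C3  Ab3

F4 D4 F3 Eb3 Cb4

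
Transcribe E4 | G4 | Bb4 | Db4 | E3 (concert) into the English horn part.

Written C4 sounds as F3 on the English horn, so concert pitches are written a perfect fifth up.
E4 gives B4
G4 gives D5
Bb4 gives F5
Db4 gives Ab4
E3 gives B3

B4 D5 F5 Ab4 B3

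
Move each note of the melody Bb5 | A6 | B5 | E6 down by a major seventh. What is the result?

Cb5 Bb5 C5 F5

Bb5 to Cb5
A6 to Bb5
B5 to C5
E6 to F5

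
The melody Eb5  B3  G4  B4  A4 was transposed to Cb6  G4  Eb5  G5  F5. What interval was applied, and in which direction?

up a minor sixth

From Eb5 to Cb6 is 6 letter names — a sixth of some quality.
Eb5 to Cb6 is 8 semitones, which makes it a minor sixth; the second version is higher, so the direction is up.
Checking another pair — A4 → F5 — gives the same interval.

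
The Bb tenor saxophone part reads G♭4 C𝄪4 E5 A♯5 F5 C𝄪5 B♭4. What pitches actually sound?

Fb3 B#2 D4 G#4 Eb4 B#3 Ab3

Written C4 on the Bb tenor saxophone sounds as Bb2, a major ninth lower; apply that shift to every note.
Gb4 gives Fb3
C##4 gives B#2
E5 gives D4
A#5 gives G#4
F5 gives Eb4
C##5 gives B#3
Bb4 gives Ab3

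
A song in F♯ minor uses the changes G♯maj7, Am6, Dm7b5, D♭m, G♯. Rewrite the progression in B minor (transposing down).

C#maj7 Dm6 Gm7b5 Gbm C#

F♯ minor down to B minor is a perfect fifth; each chord root moves by that interval while the quality stays the same.
G♯maj7: root G♯ down a perfect fifth → C#, giving C#maj7.
Am6: root A down a perfect fifth → D, giving Dm6.
Dm7b5: root D down a perfect fifth → G, giving Gm7b5.
D♭m: root D♭ down a perfect fifth → Gb, giving Gbm.
G♯: root G♯ down a perfect fifth → C#, giving C#.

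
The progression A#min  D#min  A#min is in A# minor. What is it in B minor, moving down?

A# minor down to B minor is a major seventh; each chord root moves by that interval while the quality stays the same.
A#min: root A# down a major seventh → B, giving Bmin.
D#min: root D# down a major seventh → E, giving Emin.
A#min: root A# down a major seventh → B, giving Bmin.

Bmin Emin Bmin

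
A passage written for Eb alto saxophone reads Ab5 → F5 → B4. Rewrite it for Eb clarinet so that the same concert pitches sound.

Ab4 F4 B3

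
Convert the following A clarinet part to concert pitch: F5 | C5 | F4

D5 A4 D4

The A clarinet sounds a minor third below written, so transpose each written note down a minor third.
F5 gives D5
C5 gives A4
F4 gives D4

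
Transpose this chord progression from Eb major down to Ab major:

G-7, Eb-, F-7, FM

C-7 Ab- Bb-7 BbM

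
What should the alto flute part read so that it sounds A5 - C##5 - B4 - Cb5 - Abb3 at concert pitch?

D6 F##5 E5 Fb5 Dbb4

Written C4 sounds as G3 on the alto flute, so concert pitches are written a perfect fourth up.
A5 gives D6
C##5 gives F##5
B4 gives E5
Cb5 gives Fb5
Abb3 gives Dbb4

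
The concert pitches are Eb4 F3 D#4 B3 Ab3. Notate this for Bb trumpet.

F4 G3 E#4 C#4 Bb3

The Bb trumpet sounds a major second below written, so the written part must be a major second above concert — transpose each note up.
Eb4 -> F4
F3 -> G3
D#4 -> E#4
B3 -> C#4
Ab3 -> Bb3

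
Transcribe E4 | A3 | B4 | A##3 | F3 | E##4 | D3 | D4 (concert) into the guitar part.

E5 A4 B5 A##4 F4 E##5 D4 D5

The guitar sounds a perfect octave below written, so the written part must be a perfect octave above concert — transpose each note up.
E4 -> E5
A3 -> A4
B4 -> B5
A##3 -> A##4
F3 -> F4
E##4 -> E##5
D3 -> D4
D4 -> D5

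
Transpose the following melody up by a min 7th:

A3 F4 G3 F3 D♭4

A3 to G4
F4 to Eb5
G3 to F4
F3 to Eb4
Db4 to Cb5

G4 Eb5 F4 Eb4 Cb5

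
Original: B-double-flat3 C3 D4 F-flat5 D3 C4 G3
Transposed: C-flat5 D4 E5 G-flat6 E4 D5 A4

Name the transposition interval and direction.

up a major ninth

From Bbb3 to Cb5 is 9 letter names — a ninth of some quality.
Bbb3 to Cb5 is 14 semitones, which makes it a major ninth; the second version is higher, so the direction is up.
Checking another pair — G3 → A4 — gives the same interval.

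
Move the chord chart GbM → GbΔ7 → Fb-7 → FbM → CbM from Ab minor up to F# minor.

EM EΔ7 D-7 DM AM

Ab minor up to F# minor is an augmented sixth; each chord root moves by that interval while the quality stays the same.
GbM: root Gb up an augmented sixth → E, giving EM.
GbΔ7: root Gb up an augmented sixth → E, giving EΔ7.
Fb-7: root Fb up an augmented sixth → D, giving D-7.
FbM: root Fb up an augmented sixth → D, giving DM.
CbM: root Cb up an augmented sixth → A, giving AM.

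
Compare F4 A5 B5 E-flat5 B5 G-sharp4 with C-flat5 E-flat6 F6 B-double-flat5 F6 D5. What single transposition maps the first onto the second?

up a diminished fifth

From F4 to Cb5 is 5 letter names — a fifth of some quality.
F4 to Cb5 is 6 semitones, which makes it a diminished fifth; the second version is higher, so the direction is up.
Checking another pair — G#4 → D5 — gives the same interval.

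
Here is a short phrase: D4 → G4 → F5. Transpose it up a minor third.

F4 Bb4 Ab5

D4 up a minor third is F4.
A minor third up from G4 gives Bb4.
F5 up a minor third is Ab5.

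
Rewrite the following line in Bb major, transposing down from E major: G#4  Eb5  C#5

D4 Bbb4 G4

From E down to Bb is an augmented fourth; apply that to each pitch.
G#4 -> D4
Eb5 -> Bbb4
C#5 -> G4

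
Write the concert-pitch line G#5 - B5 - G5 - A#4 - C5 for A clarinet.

The A clarinet sounds a minor third below written, so the written part must be a minor third above concert — transpose each note up.
G#5 becomes B5
B5 becomes D6
G5 becomes Bb5
A#4 becomes C#5
C5 becomes Eb5

B5 D6 Bb5 C#5 Eb5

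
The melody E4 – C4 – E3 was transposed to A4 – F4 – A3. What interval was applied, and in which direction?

up a perfect fourth

Take the first pair: E4 → A4. E to A spans 4 letter names, so the interval is some kind of fourth.
E4 to A4 is 5 semitones, which makes it a perfect fourth; the second version is higher, so the direction is up.
Checking another pair — E3 → A3 — gives the same interval.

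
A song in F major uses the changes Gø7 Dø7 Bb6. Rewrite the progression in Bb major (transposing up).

Cø7 Gø7 Eb6

F major up to Bb major is a perfect fourth; each chord root moves by that interval while the quality stays the same.
Gø7: root G up a perfect fourth → C, giving Cø7.
Dø7: root D up a perfect fourth → G, giving Gø7.
Bb6: root Bb up a perfect fourth → Eb, giving Eb6.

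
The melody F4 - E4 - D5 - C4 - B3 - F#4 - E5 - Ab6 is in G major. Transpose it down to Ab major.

Gb3 F3 Eb4 Db3 C3 G3 F4 Bbb5

G major to Ab major down is a major seventh, so every note moves down by that interval.
F4 gives Gb3
E4 gives F3
D5 gives Eb4
C4 gives Db3
B3 gives C3
F#4 gives G3
E5 gives F4
Ab6 gives Bbb5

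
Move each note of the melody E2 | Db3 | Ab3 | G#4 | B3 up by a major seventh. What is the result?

D#3 C4 G4 F##5 A#4

E2 becomes D#3
Db3 becomes C4
Ab3 becomes G4
G#4 becomes F##5
B3 becomes A#4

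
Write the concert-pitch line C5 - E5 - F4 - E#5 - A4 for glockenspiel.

C3 E3 F2 E#3 A2

The glockenspiel sounds a perfect fifteenth above written, so the written part must be a perfect fifteenth below concert — transpose each note down.
C5 → C3
E5 → E3
F4 → F2
E#5 → E#3
A4 → A2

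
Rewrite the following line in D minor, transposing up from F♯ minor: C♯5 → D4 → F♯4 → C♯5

A5 Bb4 D5 A5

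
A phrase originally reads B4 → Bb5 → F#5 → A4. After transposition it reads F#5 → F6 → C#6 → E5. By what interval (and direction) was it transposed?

up a perfect fifth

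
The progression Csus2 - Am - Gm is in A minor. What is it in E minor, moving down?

Gsus2 Em Dm

A minor down to E minor is a perfect fourth; each chord root moves by that interval while the quality stays the same.
Csus2: root C down a perfect fourth → G, giving Gsus2.
Am: root A down a perfect fourth → E, giving Em.
Gm: root G down a perfect fourth → D, giving Dm.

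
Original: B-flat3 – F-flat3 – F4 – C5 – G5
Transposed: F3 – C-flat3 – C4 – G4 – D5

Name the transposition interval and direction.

down a perfect fourth

From Bb3 to F3 is 4 letter names — a fourth of some quality.
F3 to Bb3 is 5 semitones, which makes it a perfect fourth; the second version is lower, so the direction is down.
Checking another pair — G5 → D5 — gives the same interval.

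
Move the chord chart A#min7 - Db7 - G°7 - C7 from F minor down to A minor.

C##min7 F7 B°7 E7

F minor down to A minor is a minor sixth; each chord root moves by that interval while the quality stays the same.
A#min7: root A# down a minor sixth → C##, giving C##min7.
Db7: root Db down a minor sixth → F, giving F7.
G°7: root G down a minor sixth → B, giving B°7.
C7: root C down a minor sixth → E, giving E7.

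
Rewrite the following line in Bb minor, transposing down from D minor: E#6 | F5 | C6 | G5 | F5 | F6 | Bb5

C#6 Db5 Ab5 Eb5 Db5 Db6 Gb5

From D down to Bb is a major third; apply that to each pitch.
E#6 becomes C#6
F5 becomes Db5
C6 becomes Ab5
G5 becomes Eb5
F5 becomes Db5
F6 becomes Db6
Bb5 becomes Gb5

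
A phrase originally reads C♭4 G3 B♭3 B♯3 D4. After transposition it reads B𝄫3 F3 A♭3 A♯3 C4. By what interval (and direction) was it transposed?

From Cb4 to Bbb3 is 2 letter names — a second of some quality.
Bbb3 to Cb4 is 2 semitones, which makes it a major second; the second version is lower, so the direction is down.
Checking another pair — D4 → C4 — gives the same interval.

down a major second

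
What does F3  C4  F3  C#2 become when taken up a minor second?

Gb3 Db4 Gb3 D2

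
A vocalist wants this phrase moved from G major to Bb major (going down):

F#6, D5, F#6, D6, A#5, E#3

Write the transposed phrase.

A5 F4 A5 F5 C#5 G#2

G major to Bb major down is a major sixth, so every note moves down by that interval.
F#6 gives A5
D5 gives F4
F#6 gives A5
D6 gives F5
A#5 gives C#5
E#3 gives G#2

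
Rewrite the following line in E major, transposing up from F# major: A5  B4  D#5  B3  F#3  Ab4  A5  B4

F# major to E major up is a minor seventh, so every note moves up by that interval.
A5 becomes G6
B4 becomes A5
D#5 becomes C#6
B3 becomes A4
F#3 becomes E4
Ab4 becomes Gb5
A5 becomes G6
B4 becomes A5

G6 A5 C#6 A4 E4 Gb5 G6 A5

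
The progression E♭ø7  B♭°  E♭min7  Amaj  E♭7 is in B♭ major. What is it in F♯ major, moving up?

Bø7 F#° Bmin7 E#maj B7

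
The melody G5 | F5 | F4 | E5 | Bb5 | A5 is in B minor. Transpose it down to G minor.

Eb5 Db5 Db4 C5 Gb5 F5

From B down to G is a major third; apply that to each pitch.
G5 gives Eb5
F5 gives Db5
F4 gives Db4
E5 gives C5
Bb5 gives Gb5
A5 gives F5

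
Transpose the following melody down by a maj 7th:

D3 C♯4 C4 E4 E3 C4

Eb2 D3 Db3 F3 F2 Db3

A major seventh down from D3 gives Eb2.
A major seventh down from C#4 gives D3.
C4 down a major seventh is Db3.
A major seventh down from E4 gives F3.
E3: a seventh down reaches F, and 11 semitones makes it F2.
C4: a seventh down reaches D, and 11 semitones makes it Db3.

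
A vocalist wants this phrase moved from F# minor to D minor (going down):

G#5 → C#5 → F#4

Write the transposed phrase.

E5 A4 D4

From F# down to D is a major third; apply that to each pitch.
G#5 to E5
C#5 to A4
F#4 to D4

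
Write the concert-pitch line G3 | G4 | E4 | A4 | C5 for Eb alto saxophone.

The Eb alto saxophone sounds a major sixth below written, so the written part must be a major sixth above concert — transpose each note up.
G3 becomes E4
G4 becomes E5
E4 becomes C#5
A4 becomes F#5
C5 becomes A5

E4 E5 C#5 F#5 A5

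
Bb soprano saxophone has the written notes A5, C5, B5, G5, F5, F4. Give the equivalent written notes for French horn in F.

First find concert pitch: the Bb soprano saxophone sounds a major second below written, so A5 C5 B5 G5 F5 F4 sounds G5 Bb4 A5 F5 Eb5 Eb4.
Then write for French horn in F: it sounds a perfect fifth below written, so the part must be a perfect fifth above concert.
G5 → D6
Bb4 → F5
A5 → E6
F5 → C6
Eb5 → Bb5
Eb4 → Bb4

D6 F5 E6 C6 Bb5 Bb4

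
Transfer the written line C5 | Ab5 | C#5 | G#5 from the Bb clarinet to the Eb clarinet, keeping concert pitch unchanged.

First find concert pitch: the Bb clarinet sounds a major second below written, so C5 Ab5 C#5 G#5 sounds Bb4 Gb5 B4 F#5.
Then write for Eb clarinet: it sounds a minor third above written, so the part must be a minor third below concert.
Bb4 → G4
Gb5 → Eb5
B4 → G#4
F#5 → D#5

G4 Eb5 G#4 D#5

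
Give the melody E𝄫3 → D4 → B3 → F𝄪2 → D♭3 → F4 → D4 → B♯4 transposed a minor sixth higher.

Ebb3 -> Cbb4
D4 -> Bb4
B3 -> G4
F##2 -> D#3
Db3 -> Bbb3
F4 -> Db5
D4 -> Bb4
B#4 -> G#5

Cbb4 Bb4 G4 D#3 Bbb3 Db5 Bb4 G#5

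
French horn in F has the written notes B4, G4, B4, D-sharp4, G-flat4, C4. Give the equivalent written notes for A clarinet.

G4 Eb4 G4 B3 Ebb4 Ab3

First find concert pitch: the French horn in F sounds a perfect fifth below written, so B4 G4 B4 D-sharp4 G-flat4 C4 sounds E4 C4 E4 G#3 Cb4 F3.
Then write for A clarinet: it sounds a minor third below written, so the part must be a minor third above concert.
E4 → G4
C4 → Eb4
E4 → G4
G#3 → B3
Cb4 → Ebb4
F3 → Ab3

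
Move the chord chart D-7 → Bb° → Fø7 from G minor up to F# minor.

C#-7 A° Eø7

G minor up to F# minor is a major seventh; each chord root moves by that interval while the quality stays the same.
D-7: root D up a major seventh → C#, giving C#-7.
Bb°: root Bb up a major seventh → A, giving A°.
Fø7: root F up a major seventh → E, giving Eø7.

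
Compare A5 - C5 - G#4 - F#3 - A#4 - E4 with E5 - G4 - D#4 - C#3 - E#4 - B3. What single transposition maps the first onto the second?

down a perfect fourth

From A5 to E5 is 4 letter names — a fourth of some quality.
E5 to A5 is 5 semitones, which makes it a perfect fourth; the second version is lower, so the direction is down.
Checking another pair — E4 → B3 — gives the same interval.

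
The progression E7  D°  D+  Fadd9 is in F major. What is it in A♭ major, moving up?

G7 F° F+ Abadd9

F major up to A♭ major is a minor third; each chord root moves by that interval while the quality stays the same.
E7: root E up a minor third → G, giving G7.
D°: root D up a minor third → F, giving F°.
D+: root D up a minor third → F, giving F+.
Fadd9: root F up a minor third → Ab, giving Abadd9.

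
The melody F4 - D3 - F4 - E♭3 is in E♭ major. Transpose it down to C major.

D4 B2 D4 C3

From E♭ down to C is a minor third; apply that to each pitch.
F4 gives D4
D3 gives B2
F4 gives D4
Eb3 gives C3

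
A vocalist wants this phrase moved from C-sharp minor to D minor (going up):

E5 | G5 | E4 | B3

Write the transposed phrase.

F5 Ab5 F4 C4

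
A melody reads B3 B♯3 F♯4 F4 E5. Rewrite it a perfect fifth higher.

B3 becomes F#4
B#3 becomes F##4
F#4 becomes C#5
F4 becomes C5
E5 becomes B5

F#4 F##4 C#5 C5 B5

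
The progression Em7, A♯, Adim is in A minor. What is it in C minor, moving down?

Gm7 C# Cdim

A minor down to C minor is a major sixth; each chord root moves by that interval while the quality stays the same.
Em7: root E down a major sixth → G, giving Gm7.
A♯: root A♯ down a major sixth → C#, giving C#.
Adim: root A down a major sixth → C, giving Cdim.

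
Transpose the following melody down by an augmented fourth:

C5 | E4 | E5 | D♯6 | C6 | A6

C5 becomes Gb4
E4 becomes Bb3
E5 becomes Bb4
D#6 becomes A5
C6 becomes Gb5
A6 becomes Eb6

Gb4 Bb3 Bb4 A5 Gb5 Eb6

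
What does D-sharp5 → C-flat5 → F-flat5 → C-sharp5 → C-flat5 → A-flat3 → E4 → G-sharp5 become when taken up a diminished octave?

D6 Cbb6 Fbb6 C6 Cbb6 Abb4 Eb5 G6

D#5 up a diminished octave is D6.
Cb5: an octave up reaches C, and 11 semitones makes it Cbb6.
Fb5: an octave up reaches F, and 11 semitones makes it Fbb6.
A diminished octave up from C#5 gives C6.
Cb5: an octave up reaches C, and 11 semitones makes it Cbb6.
Ab3: an octave up reaches A, and 11 semitones makes it Abb4.
E4 up a diminished octave is Eb5.
G#5 up a diminished octave is G6.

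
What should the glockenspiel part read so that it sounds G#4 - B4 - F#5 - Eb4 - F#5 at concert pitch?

G#2 B2 F#3 Eb2 F#3

The glockenspiel sounds a perfect fifteenth above written, so the written part must be a perfect fifteenth below concert — transpose each note down.
G#4 becomes G#2
B4 becomes B2
F#5 becomes F#3
Eb4 becomes Eb2
F#5 becomes F#3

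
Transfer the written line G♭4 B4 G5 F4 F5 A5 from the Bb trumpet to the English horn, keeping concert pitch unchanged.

First find concert pitch: the Bb trumpet sounds a major second below written, so G♭4 B4 G5 F4 F5 A5 sounds Fb4 A4 F5 Eb4 Eb5 G5.
Then write for English horn: it sounds a perfect fifth below written, so the part must be a perfect fifth above concert.
Fb4 → Cb5
A4 → E5
F5 → C6
Eb4 → Bb4
Eb5 → Bb5
G5 → D6

Cb5 E5 C6 Bb4 Bb5 D6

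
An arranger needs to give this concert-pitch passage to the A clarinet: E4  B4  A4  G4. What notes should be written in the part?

The A clarinet sounds a minor third below written, so the written part must be a minor third above concert — transpose each note up.
E4 gives G4
B4 gives D5
A4 gives C5
G4 gives Bb4

G4 D5 C5 Bb4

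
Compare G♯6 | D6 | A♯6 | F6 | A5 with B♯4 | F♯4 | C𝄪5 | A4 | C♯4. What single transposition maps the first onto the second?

From G#6 to B#4 is 13 letter names — a thirteenth of some quality.
B#4 to G#6 is 20 semitones, which makes it a minor thirteenth; the second version is lower, so the direction is down.
Checking another pair — A5 → C#4 — gives the same interval.

down a minor thirteenth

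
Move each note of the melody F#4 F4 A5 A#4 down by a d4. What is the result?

C##4 C#4 E#5 E##4

F#4 down a diminished fourth is C##4.
F4 down a diminished fourth is C#4.
A5 down a diminished fourth is E#5.
A#4 down a diminished fourth is E##4.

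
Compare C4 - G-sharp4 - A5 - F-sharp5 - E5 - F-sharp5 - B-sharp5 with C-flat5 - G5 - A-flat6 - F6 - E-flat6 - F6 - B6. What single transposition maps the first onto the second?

From C4 to Cb5 is 8 letter names — an octave of some quality.
C4 to Cb5 is 11 semitones, which makes it a diminished octave; the second version is higher, so the direction is up.
Checking another pair — B#5 → B6 — gives the same interval.

up a diminished octave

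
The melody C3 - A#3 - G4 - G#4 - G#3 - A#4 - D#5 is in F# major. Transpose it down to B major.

F# major to B major down is a perfect fifth, so every note moves down by that interval.
C3 -> F2
A#3 -> D#3
G4 -> C4
G#4 -> C#4
G#3 -> C#3
A#4 -> D#4
D#5 -> G#4

F2 D#3 C4 C#4 C#3 D#4 G#4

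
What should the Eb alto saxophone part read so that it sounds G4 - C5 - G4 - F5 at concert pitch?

Written C4 sounds as Eb3 on the Eb alto saxophone, so concert pitches are written a major sixth up.
G4 → E5
C5 → A5
G4 → E5
F5 → D6

E5 A5 E5 D6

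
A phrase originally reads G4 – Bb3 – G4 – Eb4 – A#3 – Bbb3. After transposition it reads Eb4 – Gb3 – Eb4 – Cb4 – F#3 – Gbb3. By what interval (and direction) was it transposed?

down a major third

Take the first pair: G4 → Eb4. G to E spans 3 letter names, so the interval is some kind of third.
Eb4 to G4 is 4 semitones, which makes it a major third; the second version is lower, so the direction is down.
Checking another pair — Bbb3 → Gbb3 — gives the same interval.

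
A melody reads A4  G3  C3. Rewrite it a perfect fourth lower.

E4 D3 G2

A4: a fourth down reaches E, and 5 semitones makes it E4.
G3 down a perfect fourth is D3.
C3: a fourth down reaches G, and 5 semitones makes it G2.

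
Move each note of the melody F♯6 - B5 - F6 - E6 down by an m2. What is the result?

E#6 A#5 E6 D#6

F#6 to E#6
B5 to A#5
F6 to E6
E6 to D#6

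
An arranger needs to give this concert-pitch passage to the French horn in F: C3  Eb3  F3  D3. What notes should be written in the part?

Written C4 sounds as F3 on the French horn in F, so concert pitches are written a perfect fifth up.
C3 -> G3
Eb3 -> Bb3
F3 -> C4
D3 -> A3

G3 Bb3 C4 A3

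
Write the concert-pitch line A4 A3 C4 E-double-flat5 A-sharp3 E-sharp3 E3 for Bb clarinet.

Written C4 sounds as Bb3 on the Bb clarinet, so concert pitches are written a major second up.
A4 → B4
A3 → B3
C4 → D4
Ebb5 → Fb5
A#3 → B#3
E#3 → F##3
E3 → F#3

B4 B3 D4 Fb5 B#3 F##3 F#3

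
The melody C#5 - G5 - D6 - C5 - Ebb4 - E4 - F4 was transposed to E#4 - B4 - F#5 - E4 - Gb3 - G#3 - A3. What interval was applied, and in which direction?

From C#5 to E#4 is 6 letter names — a sixth of some quality.
E#4 to C#5 is 8 semitones, which makes it a minor sixth; the second version is lower, so the direction is down.
Checking another pair — F4 → A3 — gives the same interval.

down a minor sixth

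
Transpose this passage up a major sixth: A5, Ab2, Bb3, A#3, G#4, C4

A5: a sixth up reaches F, and 9 semitones makes it F#6.
Ab2: a sixth up reaches F, and 9 semitones makes it F3.
Bb3 up a major sixth is G4.
A#3: a sixth up reaches F, and 9 semitones makes it F##4.
G#4 up a major sixth is E#5.
C4 up a major sixth is A4.

F#6 F3 G4 F##4 E#5 A4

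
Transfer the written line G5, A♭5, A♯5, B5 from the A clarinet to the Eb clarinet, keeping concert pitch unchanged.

C#5 D5 D##5 E#5

First find concert pitch: the A clarinet sounds a minor third below written, so G5 A♭5 A♯5 B5 sounds E5 F5 F##5 G#5.
Then write for Eb clarinet: it sounds a minor third above written, so the part must be a minor third below concert.
E5 → C#5
F5 → D5
F##5 → D##5
G#5 → E#5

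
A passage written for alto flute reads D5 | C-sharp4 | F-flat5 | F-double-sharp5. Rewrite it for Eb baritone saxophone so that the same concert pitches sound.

First find concert pitch: the alto flute sounds a perfect fourth below written, so D5 C-sharp4 F-flat5 F-double-sharp5 sounds A4 G#3 Cb5 C##5.
Then write for Eb baritone saxophone: it sounds a major thirteenth below written, so the part must be a major thirteenth above concert.
A4 → F#6
G#3 → E#5
Cb5 → Ab6
C##5 → A##6

F#6 E#5 Ab6 A##6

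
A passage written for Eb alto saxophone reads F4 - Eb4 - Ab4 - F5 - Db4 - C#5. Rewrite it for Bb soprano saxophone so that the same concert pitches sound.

First find concert pitch: the Eb alto saxophone sounds a major sixth below written, so F4 Eb4 Ab4 F5 Db4 C#5 sounds Ab3 Gb3 Cb4 Ab4 Fb3 E4.
Then write for Bb soprano saxophone: it sounds a major second below written, so the part must be a major second above concert.
Ab3 → Bb3
Gb3 → Ab3
Cb4 → Db4
Ab4 → Bb4
Fb3 → Gb3
E4 → F#4

Bb3 Ab3 Db4 Bb4 Gb3 F#4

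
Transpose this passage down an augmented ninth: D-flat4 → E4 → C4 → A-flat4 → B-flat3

Cbb3 Db3 Bbb2 Gbb3 Abb2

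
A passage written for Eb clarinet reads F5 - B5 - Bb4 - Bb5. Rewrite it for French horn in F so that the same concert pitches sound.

First find concert pitch: the Eb clarinet sounds a minor third above written, so F5 B5 Bb4 Bb5 sounds Ab5 D6 Db5 Db6.
Then write for French horn in F: it sounds a perfect fifth below written, so the part must be a perfect fifth above concert.
Ab5 → Eb6
D6 → A6
Db5 → Ab5
Db6 → Ab6

Eb6 A6 Ab5 Ab6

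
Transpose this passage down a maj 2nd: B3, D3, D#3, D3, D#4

A3 C3 C#3 C3 C#4

B3 gives A3
D3 gives C3
D#3 gives C#3
D3 gives C3
D#4 gives C#4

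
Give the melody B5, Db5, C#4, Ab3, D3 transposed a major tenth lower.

G4 Bbb3 A2 Fb2 Bb1

B5 down a major tenth is G4.
Db5: a tenth down reaches B, and 16 semitones makes it Bbb3.
C#4: a tenth down reaches A, and 16 semitones makes it A2.
Ab3: a tenth down reaches F, and 16 semitones makes it Fb2.
D3: a tenth down reaches B, and 16 semitones makes it Bb1.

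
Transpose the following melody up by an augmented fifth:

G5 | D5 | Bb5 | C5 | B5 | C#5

D#6 A#5 F#6 G#5 F##6 G##5

G5 becomes D#6
D5 becomes A#5
Bb5 becomes F#6
C5 becomes G#5
B5 becomes F##6
C#5 becomes G##5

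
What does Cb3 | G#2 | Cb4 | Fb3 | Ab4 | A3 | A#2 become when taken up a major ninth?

Db4 A#3 Db5 Gb4 Bb5 B4 B#3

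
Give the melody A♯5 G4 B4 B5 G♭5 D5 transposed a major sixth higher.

F##6 E5 G#5 G#6 Eb6 B5

A major sixth up from A#5 gives F##6.
G4 up a major sixth is E5.
B4: a sixth up reaches G, and 9 semitones makes it G#5.
A major sixth up from B5 gives G#6.
A major sixth up from Gb5 gives Eb6.
D5 up a major sixth is B5.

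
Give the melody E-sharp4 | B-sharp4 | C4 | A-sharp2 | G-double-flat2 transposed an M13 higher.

C##6 G##6 A5 F##4 Ebb4

A major thirteenth up from E#4 gives C##6.
B#4 up a major thirteenth is G##6.
C4: a thirteenth up reaches A, and 21 semitones makes it A5.
A#2 up a major thirteenth is F##4.
A major thirteenth up from Gbb2 gives Ebb4.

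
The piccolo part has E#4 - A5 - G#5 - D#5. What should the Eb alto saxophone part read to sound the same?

C##6 F#7 E#7 B#6

First find concert pitch: the piccolo sounds a perfect octave above written, so E#4 A5 G#5 D#5 sounds E#5 A6 G#6 D#6.
Then write for Eb alto saxophone: it sounds a major sixth below written, so the part must be a major sixth above concert.
E#5 → C##6
A6 → F#7
G#6 → E#7
D#6 → B#6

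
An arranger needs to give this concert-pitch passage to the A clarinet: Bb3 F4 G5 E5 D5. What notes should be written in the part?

Db4 Ab4 Bb5 G5 F5

Written C4 sounds as A3 on the A clarinet, so concert pitches are written a minor third up.
Bb3 to Db4
F4 to Ab4
G5 to Bb5
E5 to G5
D5 to F5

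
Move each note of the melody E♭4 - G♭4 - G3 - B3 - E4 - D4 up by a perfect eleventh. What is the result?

Ab5 Cb6 C5 E5 A5 G5

Eb4 up a perfect eleventh is Ab5.
A perfect eleventh up from Gb4 gives Cb6.
G3: an eleventh up reaches C, and 17 semitones makes it C5.
B3: an eleventh up reaches E, and 17 semitones makes it E5.
E4 up a perfect eleventh is A5.
D4 up a perfect eleventh is G5.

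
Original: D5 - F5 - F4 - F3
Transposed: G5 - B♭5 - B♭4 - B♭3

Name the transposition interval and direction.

up a perfect fourth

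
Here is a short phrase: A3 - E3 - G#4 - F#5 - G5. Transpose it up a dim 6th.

Fb4 Cb4 Eb5 Db6 Ebb6

A3 gives Fb4
E3 gives Cb4
G#4 gives Eb5
F#5 gives Db6
G5 gives Ebb6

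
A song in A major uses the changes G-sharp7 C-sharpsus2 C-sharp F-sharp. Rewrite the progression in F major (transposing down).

E7 Asus2 A D

A major down to F major is a major third; each chord root moves by that interval while the quality stays the same.
G-sharp7: root G-sharp down a major third → E, giving E7.
C-sharpsus2: root C-sharp down a major third → A, giving Asus2.
C-sharp: root C-sharp down a major third → A, giving A.
F-sharp: root F-sharp down a major third → D, giving D.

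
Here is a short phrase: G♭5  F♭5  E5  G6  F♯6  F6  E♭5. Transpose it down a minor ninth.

F4 Eb4 D#4 F#5 E#5 E5 D4

Gb5: a ninth down reaches F, and 13 semitones makes it F4.
A minor ninth down from Fb5 gives Eb4.
E5: a ninth down reaches D, and 13 semitones makes it D#4.
G6: a ninth down reaches F, and 13 semitones makes it F#5.
F#6: a ninth down reaches E, and 13 semitones makes it E#5.
F6 down a minor ninth is E5.
Eb5: a ninth down reaches D, and 13 semitones makes it D4.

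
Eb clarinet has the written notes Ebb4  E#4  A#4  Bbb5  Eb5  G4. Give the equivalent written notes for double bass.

Gbb5 G#5 C#6 Dbb7 Gb6 Bb5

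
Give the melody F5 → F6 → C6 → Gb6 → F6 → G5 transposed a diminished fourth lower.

C#5 C#6 G#5 D6 C#6 D#5

F5 -> C#5
F6 -> C#6
C6 -> G#5
Gb6 -> D6
F6 -> C#6
G5 -> D#5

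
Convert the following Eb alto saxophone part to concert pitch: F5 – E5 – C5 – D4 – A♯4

Written C4 on the Eb alto saxophone sounds as Eb3, a major sixth lower; apply that shift to every note.
F5 → Ab4
E5 → G4
C5 → Eb4
D4 → F3
A#4 → C#4

Ab4 G4 Eb4 F3 C#4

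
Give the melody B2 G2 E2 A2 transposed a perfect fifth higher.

B2 up a perfect fifth is F#3.
A perfect fifth up from G2 gives D3.
E2 up a perfect fifth is B2.
A perfect fifth up from A2 gives E3.

F#3 D3 B2 E3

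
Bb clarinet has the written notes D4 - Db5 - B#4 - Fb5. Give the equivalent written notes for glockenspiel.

C2 Cb3 A#2 Ebb3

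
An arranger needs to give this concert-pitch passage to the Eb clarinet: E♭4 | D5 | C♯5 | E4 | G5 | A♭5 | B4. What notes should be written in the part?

C4 B4 A#4 C#4 E5 F5 G#4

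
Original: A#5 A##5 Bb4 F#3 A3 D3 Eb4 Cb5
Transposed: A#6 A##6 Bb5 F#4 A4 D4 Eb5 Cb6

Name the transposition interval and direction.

up a perfect octave

Take the first pair: A#5 → A#6. A to A spans 8 letter names, so the interval is some kind of octave.
A#5 to A#6 is 12 semitones, which makes it a perfect octave; the second version is higher, so the direction is up.
Checking another pair — Cb5 → Cb6 — gives the same interval.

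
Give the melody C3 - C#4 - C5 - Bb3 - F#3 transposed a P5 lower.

F2 F#3 F4 Eb3 B2

C3: a fifth down reaches F, and 7 semitones makes it F2.
C#4 down a perfect fifth is F#3.
A perfect fifth down from C5 gives F4.
A perfect fifth down from Bb3 gives Eb3.
F#3 down a perfect fifth is B2.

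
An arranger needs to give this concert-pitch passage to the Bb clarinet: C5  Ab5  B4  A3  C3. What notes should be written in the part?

D5 Bb5 C#5 B3 D3

Written C4 sounds as Bb3 on the Bb clarinet, so concert pitches are written a major second up.
C5 -> D5
Ab5 -> Bb5
B4 -> C#5
A3 -> B3
C3 -> D3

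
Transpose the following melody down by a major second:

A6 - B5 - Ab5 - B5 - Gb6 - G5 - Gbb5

G6 A5 Gb5 A5 Fb6 F5 Fbb5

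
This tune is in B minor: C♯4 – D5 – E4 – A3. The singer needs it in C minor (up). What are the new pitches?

D4 Eb5 F4 Bb3

B minor to C minor up is a minor second, so every note moves up by that interval.
C#4 → D4
D5 → Eb5
E4 → F4
A3 → Bb3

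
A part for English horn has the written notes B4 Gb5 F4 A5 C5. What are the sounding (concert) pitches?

E4 Cb5 Bb3 D5 F4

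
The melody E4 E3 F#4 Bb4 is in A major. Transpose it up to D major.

A4 A3 B4 Eb5

From A up to D is a perfect fourth; apply that to each pitch.
E4 gives A4
E3 gives A3
F#4 gives B4
Bb4 gives Eb5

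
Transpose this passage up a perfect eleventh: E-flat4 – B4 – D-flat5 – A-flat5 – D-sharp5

Ab5 E6 Gb6 Db7 G#6

Eb4 -> Ab5
B4 -> E6
Db5 -> Gb6
Ab5 -> Db7
D#5 -> G#6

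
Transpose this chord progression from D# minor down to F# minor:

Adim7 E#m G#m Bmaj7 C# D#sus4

Cdim7 G#m Bm Dmaj7 E F#sus4

D# minor down to F# minor is a major sixth; each chord root moves by that interval while the quality stays the same.
Adim7: root A down a major sixth → C, giving Cdim7.
E#m: root E# down a major sixth → G#, giving G#m.
G#m: root G# down a major sixth → B, giving Bm.
Bmaj7: root B down a major sixth → D, giving Dmaj7.
C#: root C# down a major sixth → E, giving E.
D#sus4: root D# down a major sixth → F#, giving F#sus4.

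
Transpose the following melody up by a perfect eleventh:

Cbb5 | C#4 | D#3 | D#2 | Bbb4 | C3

Fbb6 F#5 G#4 G#3 Ebb6 F4

Cbb5: an eleventh up reaches F, and 17 semitones makes it Fbb6.
C#4: an eleventh up reaches F, and 17 semitones makes it F#5.
D#3: an eleventh up reaches G, and 17 semitones makes it G#4.
D#2 up a perfect eleventh is G#3.
Bbb4: an eleventh up reaches E, and 17 semitones makes it Ebb6.
C3: an eleventh up reaches F, and 17 semitones makes it F4.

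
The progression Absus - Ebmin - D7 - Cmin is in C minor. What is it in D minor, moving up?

Bbsus Fmin E7 Dmin

C minor up to D minor is a major second; each chord root moves by that interval while the quality stays the same.
Absus: root Ab up a major second → Bb, giving Bbsus.
Ebmin: root Eb up a major second → F, giving Fmin.
D7: root D up a major second → E, giving E7.
Cmin: root C up a major second → D, giving Dmin.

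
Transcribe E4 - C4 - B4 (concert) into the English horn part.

The English horn sounds a perfect fifth below written, so the written part must be a perfect fifth above concert — transpose each note up.
E4 to B4
C4 to G4
B4 to F#5

B4 G4 F#5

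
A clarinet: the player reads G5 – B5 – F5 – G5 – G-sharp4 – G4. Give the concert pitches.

Written C4 on the A clarinet sounds as A3, a minor third lower; apply that shift to every note.
G5 gives E5
B5 gives G#5
F5 gives D5
G5 gives E5
G#4 gives E#4
G4 gives E4

E5 G#5 D5 E5 E#4 E4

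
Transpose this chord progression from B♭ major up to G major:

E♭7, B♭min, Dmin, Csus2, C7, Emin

C7 Gmin Bmin Asus2 A7 C#min

B♭ major up to G major is a major sixth; each chord root moves by that interval while the quality stays the same.
E♭7: root E♭ up a major sixth → C, giving C7.
B♭min: root B♭ up a major sixth → G, giving Gmin.
Dmin: root D up a major sixth → B, giving Bmin.
Csus2: root C up a major sixth → A, giving Asus2.
C7: root C up a major sixth → A, giving A7.
Emin: root E up a major sixth → C#, giving C#min.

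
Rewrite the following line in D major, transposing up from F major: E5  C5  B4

F major to D major up is a major sixth, so every note moves up by that interval.
E5 -> C#6
C5 -> A5
B4 -> G#5

C#6 A5 G#5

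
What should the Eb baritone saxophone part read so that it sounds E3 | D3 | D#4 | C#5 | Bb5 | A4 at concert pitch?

C#5 B4 B#5 A#6 G7 F#6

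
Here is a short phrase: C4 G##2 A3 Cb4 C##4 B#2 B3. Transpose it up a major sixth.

A4 E##3 F#4 Ab4 A##4 G##3 G#4

A major sixth up from C4 gives A4.
A major sixth up from G##2 gives E##3.
A major sixth up from A3 gives F#4.
Cb4: a sixth up reaches A, and 9 semitones makes it Ab4.
C##4: a sixth up reaches A, and 9 semitones makes it A##4.
B#2 up a major sixth is G##3.
B3: a sixth up reaches G, and 9 semitones makes it G#4.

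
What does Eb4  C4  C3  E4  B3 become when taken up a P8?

Eb5 C5 C4 E5 B4

A perfect octave up from Eb4 gives Eb5.
C4: an octave up reaches C, and 12 semitones makes it C5.
A perfect octave up from C3 gives C4.
A perfect octave up from E4 gives E5.
B3 up a perfect octave is B4.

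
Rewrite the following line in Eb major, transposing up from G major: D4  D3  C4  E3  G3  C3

Bb4 Bb3 Ab4 C4 Eb4 Ab3

G major to Eb major up is a minor sixth, so every note moves up by that interval.
D4 -> Bb4
D3 -> Bb3
C4 -> Ab4
E3 -> C4
G3 -> Eb4
C3 -> Ab3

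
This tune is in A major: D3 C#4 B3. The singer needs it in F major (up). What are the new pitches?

Bb3 A4 G4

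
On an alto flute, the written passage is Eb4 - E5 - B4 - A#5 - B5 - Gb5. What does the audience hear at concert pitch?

Written C4 on the alto flute sounds as G3, a perfect fourth lower; apply that shift to every note.
Eb4 to Bb3
E5 to B4
B4 to F#4
A#5 to E#5
B5 to F#5
Gb5 to Db5

Bb3 B4 F#4 E#5 F#5 Db5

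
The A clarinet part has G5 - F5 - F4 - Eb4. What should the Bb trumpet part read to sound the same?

F#5 E5 E4 D4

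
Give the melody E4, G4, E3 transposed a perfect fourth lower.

E4 becomes B3
G4 becomes D4
E3 becomes B2

B3 D4 B2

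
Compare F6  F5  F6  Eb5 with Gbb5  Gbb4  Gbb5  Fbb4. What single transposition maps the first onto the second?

Take the first pair: F6 → Gbb5. F to G spans 7 letter names, so the interval is some kind of seventh.
Gbb5 to F6 is 12 semitones, which makes it an augmented seventh; the second version is lower, so the direction is down.
Checking another pair — Eb5 → Fbb4 — gives the same interval.

down an augmented seventh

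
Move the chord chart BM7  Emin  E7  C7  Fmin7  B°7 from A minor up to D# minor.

E#M7 A#min A#7 F#7 Bmin7 E#°7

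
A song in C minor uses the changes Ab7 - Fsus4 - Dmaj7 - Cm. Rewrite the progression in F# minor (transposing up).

D7 Bsus4 G#maj7 F#m

C minor up to F# minor is an augmented fourth; each chord root moves by that interval while the quality stays the same.
Ab7: root Ab up an augmented fourth → D, giving D7.
Fsus4: root F up an augmented fourth → B, giving Bsus4.
Dmaj7: root D up an augmented fourth → G#, giving G#maj7.
Cm: root C up an augmented fourth → F#, giving F#m.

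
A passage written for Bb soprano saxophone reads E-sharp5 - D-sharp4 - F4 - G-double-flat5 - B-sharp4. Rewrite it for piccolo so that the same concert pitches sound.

First find concert pitch: the Bb soprano saxophone sounds a major second below written, so E-sharp5 D-sharp4 F4 G-double-flat5 B-sharp4 sounds D#5 C#4 Eb4 Fbb5 A#4.
Then write for piccolo: it sounds a perfect octave above written, so the part must be a perfect octave below concert.
D#5 → D#4
C#4 → C#3
Eb4 → Eb3
Fbb5 → Fbb4
A#4 → A#3

D#4 C#3 Eb3 Fbb4 A#3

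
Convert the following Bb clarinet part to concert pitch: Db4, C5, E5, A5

The Bb clarinet sounds a major second below written, so transpose each written note down a major second.
Db4 to Cb4
C5 to Bb4
E5 to D5
A5 to G5

Cb4 Bb4 D5 G5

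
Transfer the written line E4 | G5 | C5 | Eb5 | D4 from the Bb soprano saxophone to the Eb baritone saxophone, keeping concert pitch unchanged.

B5 D7 G6 Bb6 A5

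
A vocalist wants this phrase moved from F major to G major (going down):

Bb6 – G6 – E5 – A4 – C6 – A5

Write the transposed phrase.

C6 A5 F#4 B3 D5 B4

F major to G major down is a minor seventh, so every note moves down by that interval.
Bb6 gives C6
G6 gives A5
E5 gives F#4
A4 gives B3
C6 gives D5
A5 gives B4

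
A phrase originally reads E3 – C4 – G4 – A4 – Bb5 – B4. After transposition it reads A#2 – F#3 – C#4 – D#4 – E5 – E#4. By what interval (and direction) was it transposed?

Take the first pair: E3 → A#2. E to A spans 5 letter names, so the interval is some kind of fifth.
A#2 to E3 is 6 semitones, which makes it a diminished fifth; the second version is lower, so the direction is down.
Checking another pair — B4 → E#4 — gives the same interval.

down a diminished fifth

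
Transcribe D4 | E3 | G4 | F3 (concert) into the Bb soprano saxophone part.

E4 F#3 A4 G3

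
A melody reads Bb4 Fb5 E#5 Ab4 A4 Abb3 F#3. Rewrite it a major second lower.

Ab4 Ebb5 D#5 Gb4 G4 Gbb3 E3

Bb4 down a major second is Ab4.
Fb5 down a major second is Ebb5.
A major second down from E#5 gives D#5.
A major second down from Ab4 gives Gb4.
A major second down from A4 gives G4.
Abb3 down a major second is Gbb3.
A major second down from F#3 gives E3.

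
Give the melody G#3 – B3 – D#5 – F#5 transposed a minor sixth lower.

G#3: a sixth down reaches B, and 8 semitones makes it B#2.
B3 down a minor sixth is D#3.
A minor sixth down from D#5 gives F##4.
A minor sixth down from F#5 gives A#4.

B#2 D#3 F##4 A#4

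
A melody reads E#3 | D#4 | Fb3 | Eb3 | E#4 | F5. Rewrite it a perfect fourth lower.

B#2 A#3 Cb3 Bb2 B#3 C5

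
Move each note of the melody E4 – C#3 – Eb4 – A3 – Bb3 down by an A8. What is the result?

Eb3 C2 Ebb3 Ab2 Bbb2

An augmented octave down from E4 gives Eb3.
An augmented octave down from C#3 gives C2.
Eb4: an octave down reaches E, and 13 semitones makes it Ebb3.
An augmented octave down from A3 gives Ab2.
An augmented octave down from Bb3 gives Bbb2.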